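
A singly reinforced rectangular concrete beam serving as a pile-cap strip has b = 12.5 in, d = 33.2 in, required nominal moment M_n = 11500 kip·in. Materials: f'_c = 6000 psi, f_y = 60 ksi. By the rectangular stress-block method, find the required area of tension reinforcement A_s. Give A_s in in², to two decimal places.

A_s ≈ 6.34 in²

From M_n = 0.85 f'_c a b (d − a/2):
a = d − √(d² − 2M_n/(0.85 f'_c b)) = 33.2 − √(33.2² − 2 × 11500/(0.85 × 6 × 12.5)) = 5.970 in.
A_s = 0.85 f'_c a b / f_y = 0.85 × 6 × 5.970 × 12.5 / 60 = 6.343 in².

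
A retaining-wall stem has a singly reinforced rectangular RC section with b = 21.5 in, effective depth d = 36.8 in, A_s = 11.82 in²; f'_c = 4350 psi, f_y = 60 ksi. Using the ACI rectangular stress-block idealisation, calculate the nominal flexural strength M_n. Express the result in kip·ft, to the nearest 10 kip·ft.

T = A_s f_y = 11.82 × 60 = 709.2 kips.
a = T/(0.85 f'_c b) = 709.2/(0.85 × 4.35 × 21.5) = 8.921 in.
M_n = T(d − a/2) = 709.2 × (36.8 − 4.4605) = 22935.2 kip·in = 22935.2/12 = 1911.27 kip·ft.

M_n ≈ 1910 kip·ft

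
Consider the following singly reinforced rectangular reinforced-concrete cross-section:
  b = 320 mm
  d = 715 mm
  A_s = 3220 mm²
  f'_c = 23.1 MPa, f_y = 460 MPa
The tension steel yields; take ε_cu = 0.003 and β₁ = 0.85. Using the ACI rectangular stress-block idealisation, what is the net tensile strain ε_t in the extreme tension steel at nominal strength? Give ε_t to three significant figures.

a = A_s f_y/(0.85 f'_c b) = 235.74 mm.
β₁ = 0.85, so c = a/β₁ = 235.74/0.85 = 277.34 mm.
From the linear strain diagram with ε_cu = 0.003: ε_t = 0.003 (d − c)/c = 0.003 × (715 − 277.34)/277.34 = 0.00473.
ε_t is between 0.004 and 0.005 — transition zone.

ε_t ≈ 0.00473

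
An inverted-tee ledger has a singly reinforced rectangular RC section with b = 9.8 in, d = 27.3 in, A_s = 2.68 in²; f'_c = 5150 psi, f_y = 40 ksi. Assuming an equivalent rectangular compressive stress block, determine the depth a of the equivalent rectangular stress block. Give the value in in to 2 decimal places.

a ≈ 2.50 in

T = A_s f_y = 2.68 × 40 = 107.2 kips.
a = T/(0.85 f'_c b) = 107.2/(0.85 × 5.15 × 9.8) = 2.50 in.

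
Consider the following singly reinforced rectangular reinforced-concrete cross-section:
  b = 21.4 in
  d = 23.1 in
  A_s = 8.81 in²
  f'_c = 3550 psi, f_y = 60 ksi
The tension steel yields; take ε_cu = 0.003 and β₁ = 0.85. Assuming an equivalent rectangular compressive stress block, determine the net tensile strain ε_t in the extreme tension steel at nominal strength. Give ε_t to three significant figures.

ε_t ≈ 0.00420

a = A_s f_y/(0.85 f'_c b) = 8.186 in.
β₁ = 0.85, so c = a/β₁ = 8.186/0.85 = 9.631 in.
From the linear strain diagram with ε_cu = 0.003: ε_t = 0.003 (d − c)/c = 0.003 × (23.1 − 9.631)/9.631 = 0.00420.
ε_t is between 0.004 and 0.005 — transition zone.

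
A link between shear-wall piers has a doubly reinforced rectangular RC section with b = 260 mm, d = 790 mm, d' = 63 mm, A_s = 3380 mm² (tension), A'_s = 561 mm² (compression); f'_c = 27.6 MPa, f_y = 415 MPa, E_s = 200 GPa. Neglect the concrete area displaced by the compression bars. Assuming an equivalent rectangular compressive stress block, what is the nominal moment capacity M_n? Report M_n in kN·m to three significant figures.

Assume both tension and compression steel yield.
Net tension couple steel: A_s − A'_s = 2819 mm².
a = (A_s − A'_s) f_y / (0.85 f'_c b) = 1169885/(0.85 × 27.6 × 260) = 191.80 mm.
c = a/β₁ = 191.80/0.85 = 225.65 mm; ε'_s = 0.003(c − d')/c = 0.0022 ≥ f_y/E_s = 0.0021, so compression steel does yield.
M_n = (A_s − A'_s) f_y (d − a/2) + A'_s f_y (d − d') = [1169885 × (790 − 95.9) + 232815 × (790 − 63)] × 10⁻⁶ = 812.02 + 169.26 = 981.28 kN·m.

M_n ≈ 981 kN·m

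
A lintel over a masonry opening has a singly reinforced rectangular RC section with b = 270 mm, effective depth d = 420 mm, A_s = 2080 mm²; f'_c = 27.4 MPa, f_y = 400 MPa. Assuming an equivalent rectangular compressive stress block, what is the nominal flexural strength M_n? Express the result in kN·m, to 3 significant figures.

T = A_s f_y = 2080 × 400 = 832000 N = 832 kN.
From C = T: a = T/(0.85 f'_c b) = 832000/(0.85 × 27.4 × 270) = 132.31 mm.
M_n = T(d − a/2) = 832 kN × (420 − 66.155) mm = 294.40 kN·m.

M_n ≈ 294 kN·m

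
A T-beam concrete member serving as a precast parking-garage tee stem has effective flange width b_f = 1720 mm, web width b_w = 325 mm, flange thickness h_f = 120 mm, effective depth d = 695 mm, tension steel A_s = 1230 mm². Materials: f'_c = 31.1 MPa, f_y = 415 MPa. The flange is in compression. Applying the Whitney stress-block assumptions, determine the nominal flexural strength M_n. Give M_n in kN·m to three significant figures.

Tension: T = A_s f_y = 1230 × 415 = 510450 N.
Try a within the flange: a = T/(0.85 f'_c b_f) = 510450/(0.85 × 31.1 × 1720) = 11.23 mm.
Since a = 11.23 ≤ h_f = 120 mm, the stress block lies entirely in the flange; analyse as a rectangular beam of width b_f.
M_n = T(d − a/2) = 510450 × (695 − 5.615) = 351.90 × 10⁶ N·mm.
M_n = 351.90 kN·m.

M_n ≈ 352 kN·m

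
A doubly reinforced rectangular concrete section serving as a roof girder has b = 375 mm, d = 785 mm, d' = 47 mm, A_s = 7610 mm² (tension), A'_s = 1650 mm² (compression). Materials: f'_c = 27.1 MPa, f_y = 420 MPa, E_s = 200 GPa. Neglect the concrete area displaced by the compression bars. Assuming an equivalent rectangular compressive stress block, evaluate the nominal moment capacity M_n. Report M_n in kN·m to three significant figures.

M_n ≈ 2110 kN·m

Assume both tension and compression steel yield.
Net tension couple steel: A_s − A'_s = 5960 mm².
a = (A_s − A'_s) f_y / (0.85 f'_c b) = 2503200/(0.85 × 27.1 × 375) = 289.79 mm.
c = a/β₁ = 289.79/0.85 = 340.93 mm; ε'_s = 0.003(c − d')/c = 0.0026 ≥ f_y/E_s = 0.0021, so compression steel does yield.
M_n = (A_s − A'_s) f_y (d − a/2) + A'_s f_y (d − d') = [2503200 × (785 − 144.895) + 693000 × (785 − 47)] × 10⁻⁶ = 1602.31 + 511.43 = 2113.74 kN·m.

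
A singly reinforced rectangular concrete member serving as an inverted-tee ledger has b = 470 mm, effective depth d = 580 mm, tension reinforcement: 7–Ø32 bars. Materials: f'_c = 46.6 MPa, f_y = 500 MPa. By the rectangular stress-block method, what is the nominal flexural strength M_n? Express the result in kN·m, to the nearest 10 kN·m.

A_s = 7 × 804 = 5628 mm².
T = A_s f_y = 5628 × 500 = 2814000 N = 2814 kN.
From C = T: a = T/(0.85 f'_c b) = 2814000/(0.85 × 46.6 × 470) = 151.15 mm.
M_n = T(d − a/2) = 2814 kN × (580 − 75.575) mm = 1419.45 kN·m.

M_n ≈ 1420 kN·m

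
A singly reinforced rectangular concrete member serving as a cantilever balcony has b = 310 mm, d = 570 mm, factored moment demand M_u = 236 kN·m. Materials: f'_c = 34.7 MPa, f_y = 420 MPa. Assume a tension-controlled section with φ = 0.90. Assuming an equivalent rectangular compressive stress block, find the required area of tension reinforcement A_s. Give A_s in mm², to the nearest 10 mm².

M_n = M_u/φ = 236/0.90 = 262.222 kN·m.
With M_n = 0.85 f'_c a b (d − a/2), solve the quadratic for a:
a = d − √(d² − 2M_n/(0.85 f'_c b)) = 570 − √(570² − 2 × 262.222×10⁶/(0.85 × 34.7 × 310)) = 52.75 mm.
A_s = 0.85 f'_c a b / f_y = 0.85 × 34.7 × 52.75 × 310 / 420 = 1148.4 mm².

A_s ≈ 1150 mm²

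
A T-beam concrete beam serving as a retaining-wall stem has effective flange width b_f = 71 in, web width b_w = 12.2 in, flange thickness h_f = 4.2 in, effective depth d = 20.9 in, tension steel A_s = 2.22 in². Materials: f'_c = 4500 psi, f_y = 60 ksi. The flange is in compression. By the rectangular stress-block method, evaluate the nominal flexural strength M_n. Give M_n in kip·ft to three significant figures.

M_n ≈ 229 kip·ft

Tension: T = A_s f_y = 2.22 × 60 = 133.2 kips.
Try a within the flange: a = T/(0.85 f'_c b_f) = 133.2/(0.85 × 4.5 × 71) = 0.490 in.
Since a = 0.490 ≤ h_f = 4.2 in, the stress block lies entirely in the flange; analyse as a rectangular beam of width b_f.
M_n = T(d − a/2) = 133.2 × (20.9 − 0.245) = 2751.2 kip·in.
M_n = 2751.2/12 = 229.27 kip·ft.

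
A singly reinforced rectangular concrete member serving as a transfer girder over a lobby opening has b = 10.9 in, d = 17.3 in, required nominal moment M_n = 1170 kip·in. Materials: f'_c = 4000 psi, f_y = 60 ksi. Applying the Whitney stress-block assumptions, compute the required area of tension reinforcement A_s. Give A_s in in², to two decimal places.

From M_n = 0.85 f'_c a b (d − a/2):
a = d − √(d² − 2M_n/(0.85 f'_c b)) = 17.3 − √(17.3² − 2 × 1170/(0.85 × 4 × 10.9)) = 1.933 in.
A_s = 0.85 f'_c a b / f_y = 0.85 × 4 × 1.933 × 10.9 / 60 = 1.194 in².

A_s ≈ 1.19 in²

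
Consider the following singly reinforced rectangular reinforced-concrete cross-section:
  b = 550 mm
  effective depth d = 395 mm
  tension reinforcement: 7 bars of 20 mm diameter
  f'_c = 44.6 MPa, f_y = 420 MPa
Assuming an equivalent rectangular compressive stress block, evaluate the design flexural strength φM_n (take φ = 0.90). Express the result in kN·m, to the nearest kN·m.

A_s = 7 × 314 = 2198 mm².
T = A_s f_y = 2198 × 420 = 923160 N = 923.16 kN.
From C = T: a = T/(0.85 f'_c b) = 923160/(0.85 × 44.6 × 550) = 44.28 mm.
M_n = T(d − a/2) = 923.16 kN × (395 − 22.14) mm = 344.21 kN·m.
φM_n = 0.90 × 344.21 = 309.79 kN·m.

φM_n ≈ 310 kN·m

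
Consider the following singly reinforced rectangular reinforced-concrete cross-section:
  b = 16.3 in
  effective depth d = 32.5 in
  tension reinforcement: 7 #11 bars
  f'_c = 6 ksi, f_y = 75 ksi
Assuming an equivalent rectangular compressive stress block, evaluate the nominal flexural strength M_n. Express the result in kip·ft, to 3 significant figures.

A_s = 7 × 1.56 = 10.92 in².
T = A_s f_y = 10.92 × 75 = 819 kips.
a = T/(0.85 f'_c b) = 819/(0.85 × 6 × 16.3) = 9.852 in.
M_n = T(d − a/2) = 819 × (32.5 − 4.926) = 22583.1 kip·in = 22583.1/12 = 1881.93 kip·ft.

M_n ≈ 1880 kip·ft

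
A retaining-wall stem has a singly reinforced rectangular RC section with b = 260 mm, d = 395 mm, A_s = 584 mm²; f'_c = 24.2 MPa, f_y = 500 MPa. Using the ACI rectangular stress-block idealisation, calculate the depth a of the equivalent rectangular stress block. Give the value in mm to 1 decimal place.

a ≈ 54.6 mm

T = A_s f_y = 584 × 500 = 292000 N = 292 kN.
Setting C = 0.85 f'_c a b equal to T: a = 292000/(0.85 × 24.2 × 260) = 54.6 mm.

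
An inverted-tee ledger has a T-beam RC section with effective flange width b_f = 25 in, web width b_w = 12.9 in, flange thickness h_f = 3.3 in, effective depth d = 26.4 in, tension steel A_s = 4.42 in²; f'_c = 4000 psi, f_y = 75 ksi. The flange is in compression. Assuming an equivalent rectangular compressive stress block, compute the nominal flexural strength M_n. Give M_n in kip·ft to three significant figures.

M_n ≈ 674 kip·ft

Tension: T = A_s f_y = 4.42 × 75 = 331.5 kips.
Try a within the flange: a = T/(0.85 f'_c b_f) = 331.5/(0.85 × 4 × 25) = 3.900 in.
a = 3.900 > h_f = 3.3 in: the block extends into the web. Split into flange-overhang and web parts.
C_f = 0.85 f'_c (b_f − b_w) h_f = 0.85 × 4 × (25 − 12.9) × 3.3 = 135.8 kips.
Remaining web compression depth: a_w = (T − C_f)/(0.85 f'_c b_w) = (331.5 − 135.8)/(0.85 × 4 × 12.9) = 4.462 in.
M_n = C_f(d − h_f/2) + (T − C_f)(d − a_w/2) = 135.8 × (26.4 − 1.65) + 195.7 × (26.4 − 2.231) = 3361.1 + 4729.9 = 8091.0 kip·in.
M_n = 8091.0/12 = 674.25 kip·ft.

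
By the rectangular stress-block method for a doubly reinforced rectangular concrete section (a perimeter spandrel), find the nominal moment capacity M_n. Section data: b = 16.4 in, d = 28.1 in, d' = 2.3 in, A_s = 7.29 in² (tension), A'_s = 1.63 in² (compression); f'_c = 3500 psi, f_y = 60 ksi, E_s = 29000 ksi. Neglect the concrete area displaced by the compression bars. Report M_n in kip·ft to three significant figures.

M_n ≈ 907 kip·ft

Assume both steels yield.
a = (A_s − A'_s) f_y/(0.85 f'_c b) = (7.29 − 1.63) × 60/(0.85 × 3.5 × 16.4) = 6.960 in.
c = a/β₁ = 6.960/0.85 = 8.188 in; ε'_s = 0.003(c − d')/c = 0.0022 ≥ ε_y = 0.0021, so the compression steel yields.
M_n = (A_s − A'_s) f_y (d − a/2) + A'_s f_y (d − d') = 339.6 × (28.1 − 3.48) + 97.8 × (28.1 − 2.3) = 8361.0 + 2523.2 = 10884.2 kip·in = 10884.2/12 = 907.02 kip·ft.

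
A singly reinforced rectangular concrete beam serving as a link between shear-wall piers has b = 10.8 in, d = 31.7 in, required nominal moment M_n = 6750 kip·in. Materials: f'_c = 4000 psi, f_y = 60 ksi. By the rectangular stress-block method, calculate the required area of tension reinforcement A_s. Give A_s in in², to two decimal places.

A_s ≈ 3.95 in²

From M_n = 0.85 f'_c a b (d − a/2):
a = d − √(d² − 2M_n/(0.85 f'_c b)) = 31.7 − √(31.7² − 2 × 6750/(0.85 × 4 × 10.8)) = 6.456 in.
A_s = 0.85 f'_c a b / f_y = 0.85 × 4 × 6.456 × 10.8 / 60 = 3.951 in².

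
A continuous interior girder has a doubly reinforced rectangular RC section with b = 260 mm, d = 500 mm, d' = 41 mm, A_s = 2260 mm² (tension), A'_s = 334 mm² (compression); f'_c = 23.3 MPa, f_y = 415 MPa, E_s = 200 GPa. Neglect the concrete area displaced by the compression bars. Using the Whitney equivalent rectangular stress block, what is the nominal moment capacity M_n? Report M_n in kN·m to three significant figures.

Assume both tension and compression steel yield.
Net tension couple steel: A_s − A'_s = 1926 mm².
a = (A_s − A'_s) f_y / (0.85 f'_c b) = 799290/(0.85 × 23.3 × 260) = 155.22 mm.
c = a/β₁ = 155.22/0.85 = 182.61 mm; ε'_s = 0.003(c − d')/c = 0.0023 ≥ f_y/E_s = 0.0021, so compression steel does yield.
M_n = (A_s − A'_s) f_y (d − a/2) + A'_s f_y (d − d') = [799290 × (500 − 77.61) + 138610 × (500 − 41)] × 10⁻⁶ = 337.61 + 63.62 = 401.23 kN·m.

M_n ≈ 401 kN·m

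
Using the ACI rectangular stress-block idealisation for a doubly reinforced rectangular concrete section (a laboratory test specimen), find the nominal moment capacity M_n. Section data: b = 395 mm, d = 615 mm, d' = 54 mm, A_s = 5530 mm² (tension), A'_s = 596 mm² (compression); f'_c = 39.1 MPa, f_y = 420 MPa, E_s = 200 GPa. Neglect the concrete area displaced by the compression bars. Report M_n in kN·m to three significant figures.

M_n ≈ 1250 kN·m

Assume both tension and compression steel yield.
Net tension couple steel: A_s − A'_s = 4934 mm².
a = (A_s − A'_s) f_y / (0.85 f'_c b) = 2072280/(0.85 × 39.1 × 395) = 157.85 mm.
c = a/β₁ = 157.85/0.771 = 204.73 mm; ε'_s = 0.003(c − d')/c = 0.0022 ≥ f_y/E_s = 0.0021, so compression steel does yield.
M_n = (A_s − A'_s) f_y (d − a/2) + A'_s f_y (d − d') = [2072280 × (615 − 78.925) + 250320 × (615 − 54)] × 10⁻⁶ = 1110.90 + 140.43 = 1251.33 kN·m.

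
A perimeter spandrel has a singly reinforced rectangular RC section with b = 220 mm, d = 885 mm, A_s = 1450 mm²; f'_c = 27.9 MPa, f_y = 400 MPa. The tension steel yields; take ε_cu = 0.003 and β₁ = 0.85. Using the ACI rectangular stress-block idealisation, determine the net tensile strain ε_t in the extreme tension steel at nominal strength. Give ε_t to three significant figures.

a = A_s f_y/(0.85 f'_c b) = 111.17 mm.
β₁ = 0.85, so c = a/β₁ = 111.17/0.85 = 130.79 mm.
From the linear strain diagram with ε_cu = 0.003: ε_t = 0.003 (d − c)/c = 0.003 × (885 − 130.79)/130.79 = 0.0173.
Since ε_t ≥ 0.005, the section is tension-controlled.

ε_t ≈ 0.0173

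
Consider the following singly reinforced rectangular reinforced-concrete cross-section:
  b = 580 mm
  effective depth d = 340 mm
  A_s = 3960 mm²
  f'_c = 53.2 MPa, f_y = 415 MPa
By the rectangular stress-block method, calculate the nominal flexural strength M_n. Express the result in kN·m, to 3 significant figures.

M_n ≈ 507 kN·m

T = A_s f_y = 3960 × 415 = 1643400 N = 1643.4 kN.
From C = T: a = T/(0.85 f'_c b) = 1643400/(0.85 × 53.2 × 580) = 62.66 mm.
M_n = T(d − a/2) = 1643.4 kN × (340 − 31.33) mm = 507.27 kN·m.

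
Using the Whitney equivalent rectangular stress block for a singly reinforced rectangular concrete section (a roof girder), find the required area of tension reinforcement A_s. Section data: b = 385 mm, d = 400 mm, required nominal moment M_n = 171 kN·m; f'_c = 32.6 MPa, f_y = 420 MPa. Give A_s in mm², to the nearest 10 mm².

A_s ≈ 1070 mm²

With M_n = 0.85 f'_c a b (d − a/2), solve the quadratic for a:
a = d − √(d² − 2M_n/(0.85 f'_c b)) = 400 − √(400² − 2 × 171×10⁶/(0.85 × 32.6 × 385)) = 42.31 mm.
A_s = 0.85 f'_c a b / f_y = 0.85 × 32.6 × 42.31 × 385 / 420 = 1074.7 mm².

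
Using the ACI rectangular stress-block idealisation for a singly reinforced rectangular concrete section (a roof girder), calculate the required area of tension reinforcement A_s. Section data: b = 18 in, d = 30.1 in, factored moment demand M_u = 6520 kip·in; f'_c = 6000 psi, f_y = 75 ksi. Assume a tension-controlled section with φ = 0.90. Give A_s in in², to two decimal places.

M_n = M_u/φ = 6520/0.90 = 7244.44 kip·in.
From M_n = 0.85 f'_c a b (d − a/2):
a = d − √(d² − 2M_n/(0.85 f'_c b)) = 30.1 − √(30.1² − 2 × 7244.44/(0.85 × 6 × 18)) = 2.747 in.
A_s = 0.85 f'_c a b / f_y = 0.85 × 6 × 2.747 × 18 / 75 = 3.362 in².

A_s ≈ 3.36 in²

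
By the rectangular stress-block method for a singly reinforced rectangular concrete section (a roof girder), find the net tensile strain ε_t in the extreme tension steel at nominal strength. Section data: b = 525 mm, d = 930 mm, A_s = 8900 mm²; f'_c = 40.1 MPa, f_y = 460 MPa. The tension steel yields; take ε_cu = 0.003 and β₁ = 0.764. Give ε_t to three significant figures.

ε_t ≈ 0.00632

a = A_s f_y/(0.85 f'_c b) = 228.78 mm.
β₁ = 0.764, so c = a/β₁ = 228.78/0.764 = 299.45 mm.
From the linear strain diagram with ε_cu = 0.003: ε_t = 0.003 (d − c)/c = 0.003 × (930 − 299.45)/299.45 = 0.00632.
Since ε_t ≥ 0.005, the section is tension-controlled.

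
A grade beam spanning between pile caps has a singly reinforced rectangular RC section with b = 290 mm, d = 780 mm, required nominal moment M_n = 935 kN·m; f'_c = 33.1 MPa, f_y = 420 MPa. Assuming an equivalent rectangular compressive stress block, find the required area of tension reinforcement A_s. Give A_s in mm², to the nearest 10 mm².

With M_n = 0.85 f'_c a b (d − a/2), solve the quadratic for a:
a = d − √(d² − 2M_n/(0.85 f'_c b)) = 780 − √(780² − 2 × 935×10⁶/(0.85 × 33.1 × 290)) = 164.20 mm.
A_s = 0.85 f'_c a b / f_y = 0.85 × 33.1 × 164.20 × 290 / 420 = 3189.8 mm².

A_s ≈ 3190 mm²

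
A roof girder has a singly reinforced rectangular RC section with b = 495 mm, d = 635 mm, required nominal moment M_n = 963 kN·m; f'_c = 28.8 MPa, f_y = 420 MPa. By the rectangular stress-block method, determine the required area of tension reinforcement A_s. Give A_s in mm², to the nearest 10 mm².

With M_n = 0.85 f'_c a b (d − a/2), solve the quadratic for a:
a = d − √(d² − 2M_n/(0.85 f'_c b)) = 635 − √(635² − 2 × 963×10⁶/(0.85 × 28.8 × 495)) = 140.75 mm.
A_s = 0.85 f'_c a b / f_y = 0.85 × 28.8 × 140.75 × 495 / 420 = 4060.8 mm².

A_s ≈ 4060 mm²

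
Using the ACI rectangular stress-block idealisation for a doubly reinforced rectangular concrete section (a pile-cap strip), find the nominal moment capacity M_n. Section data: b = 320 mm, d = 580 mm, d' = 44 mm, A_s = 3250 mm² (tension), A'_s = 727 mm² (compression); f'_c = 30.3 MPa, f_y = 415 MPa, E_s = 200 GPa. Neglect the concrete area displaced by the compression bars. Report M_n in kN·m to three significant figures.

Assume both tension and compression steel yield.
Net tension couple steel: A_s − A'_s = 2523 mm².
a = (A_s − A'_s) f_y / (0.85 f'_c b) = 1047045/(0.85 × 30.3 × 320) = 127.04 mm.
c = a/β₁ = 127.04/0.834 = 152.33 mm; ε'_s = 0.003(c − d')/c = 0.0021 ≥ f_y/E_s = 0.0021, so compression steel does yield.
M_n = (A_s − A'_s) f_y (d − a/2) + A'_s f_y (d − d') = [1047045 × (580 − 63.52) + 301705 × (580 − 44)] × 10⁻⁶ = 540.78 + 161.71 = 702.49 kN·m.

M_n ≈ 702 kN·m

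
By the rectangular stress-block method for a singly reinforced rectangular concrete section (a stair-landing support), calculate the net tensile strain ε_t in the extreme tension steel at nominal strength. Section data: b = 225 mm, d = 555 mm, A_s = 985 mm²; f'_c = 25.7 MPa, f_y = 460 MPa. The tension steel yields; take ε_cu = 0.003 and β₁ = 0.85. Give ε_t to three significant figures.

a = A_s f_y/(0.85 f'_c b) = 92.18 mm.
β₁ = 0.85, so c = a/β₁ = 92.18/0.85 = 108.45 mm.
From the linear strain diagram with ε_cu = 0.003: ε_t = 0.003 (d − c)/c = 0.003 × (555 − 108.45)/108.45 = 0.0124.
Since ε_t ≥ 0.005, the section is tension-controlled.

ε_t ≈ 0.0124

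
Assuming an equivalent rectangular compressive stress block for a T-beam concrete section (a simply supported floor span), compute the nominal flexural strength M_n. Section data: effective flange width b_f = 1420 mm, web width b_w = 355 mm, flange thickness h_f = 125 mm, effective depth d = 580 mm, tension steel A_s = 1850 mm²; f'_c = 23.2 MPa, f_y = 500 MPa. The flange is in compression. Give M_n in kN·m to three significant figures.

Tension: T = A_s f_y = 1850 × 500 = 925000 N.
Try a within the flange: a = T/(0.85 f'_c b_f) = 925000/(0.85 × 23.2 × 1420) = 33.03 mm.
Since a = 33.03 ≤ h_f = 125 mm, the stress block lies entirely in the flange; analyse as a rectangular beam of width b_f.
M_n = T(d − a/2) = 925000 × (580 − 16.515) = 521.22 × 10⁶ N·mm.
M_n = 521.22 kN·m.

M_n ≈ 521 kN·m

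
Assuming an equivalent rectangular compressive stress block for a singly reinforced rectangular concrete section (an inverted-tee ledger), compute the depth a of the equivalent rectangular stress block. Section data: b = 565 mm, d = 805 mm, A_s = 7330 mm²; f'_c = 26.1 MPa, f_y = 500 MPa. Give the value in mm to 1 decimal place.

a ≈ 292.4 mm

T = A_s f_y = 7330 × 500 = 3665000 N = 3665 kN.
Setting C = 0.85 f'_c a b equal to T: a = 3665000/(0.85 × 26.1 × 565) = 292.4 mm.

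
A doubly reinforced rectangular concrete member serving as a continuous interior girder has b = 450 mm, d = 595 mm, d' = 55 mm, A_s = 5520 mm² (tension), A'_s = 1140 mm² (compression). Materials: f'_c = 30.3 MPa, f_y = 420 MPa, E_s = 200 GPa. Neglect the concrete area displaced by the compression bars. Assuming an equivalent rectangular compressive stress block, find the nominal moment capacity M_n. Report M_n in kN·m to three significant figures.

M_n ≈ 1210 kN·m

Assume both tension and compression steel yield.
Net tension couple steel: A_s − A'_s = 4380 mm².
a = (A_s − A'_s) f_y / (0.85 f'_c b) = 1839600/(0.85 × 30.3 × 450) = 158.73 mm.
c = a/β₁ = 158.73/0.834 = 190.32 mm; ε'_s = 0.003(c − d')/c = 0.0021 ≥ f_y/E_s = 0.0021, so compression steel does yield.
M_n = (A_s − A'_s) f_y (d − a/2) + A'_s f_y (d − d') = [1839600 × (595 − 79.365) + 478800 × (595 − 55)] × 10⁻⁶ = 948.56 + 258.55 = 1207.11 kN·m.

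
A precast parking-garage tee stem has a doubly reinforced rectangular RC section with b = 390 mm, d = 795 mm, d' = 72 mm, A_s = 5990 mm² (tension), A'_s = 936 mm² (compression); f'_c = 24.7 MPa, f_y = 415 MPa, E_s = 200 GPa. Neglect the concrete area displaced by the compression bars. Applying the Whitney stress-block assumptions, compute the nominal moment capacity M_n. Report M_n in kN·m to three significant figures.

M_n ≈ 1680 kN·m

Assume both tension and compression steel yield.
Net tension couple steel: A_s − A'_s = 5054 mm².
a = (A_s − A'_s) f_y / (0.85 f'_c b) = 2097410/(0.85 × 24.7 × 390) = 256.16 mm.
c = a/β₁ = 256.16/0.85 = 301.36 mm; ε'_s = 0.003(c − d')/c = 0.0023 ≥ f_y/E_s = 0.0021, so compression steel does yield.
M_n = (A_s − A'_s) f_y (d − a/2) + A'_s f_y (d − d') = [2097410 × (795 − 128.08) + 388440 × (795 − 72)] × 10⁻⁶ = 1398.80 + 280.84 = 1679.64 kN·m.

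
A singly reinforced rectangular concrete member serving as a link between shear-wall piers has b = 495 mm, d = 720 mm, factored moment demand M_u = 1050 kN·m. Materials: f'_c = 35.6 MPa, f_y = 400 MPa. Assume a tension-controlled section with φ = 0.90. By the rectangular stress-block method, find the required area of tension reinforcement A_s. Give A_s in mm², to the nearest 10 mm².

M_n = M_u/φ = 1050/0.90 = 1166.67 kN·m.
With M_n = 0.85 f'_c a b (d − a/2), solve the quadratic for a:
a = d − √(d² − 2M_n/(0.85 f'_c b)) = 720 − √(720² − 2 × 1166.67×10⁶/(0.85 × 35.6 × 495)) = 117.82 mm.
A_s = 0.85 f'_c a b / f_y = 0.85 × 35.6 × 117.82 × 495 / 400 = 4412.0 mm².

A_s ≈ 4410 mm²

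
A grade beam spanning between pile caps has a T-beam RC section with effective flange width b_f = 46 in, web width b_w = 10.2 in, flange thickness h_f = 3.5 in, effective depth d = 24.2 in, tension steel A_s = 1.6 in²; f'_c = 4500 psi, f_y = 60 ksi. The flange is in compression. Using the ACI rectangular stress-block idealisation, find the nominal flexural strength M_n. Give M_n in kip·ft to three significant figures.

Tension: T = A_s f_y = 1.6 × 60 = 96 kips.
Try a within the flange: a = T/(0.85 f'_c b_f) = 96/(0.85 × 4.5 × 46) = 0.546 in.
Since a = 0.546 ≤ h_f = 3.5 in, the stress block lies entirely in the flange; analyse as a rectangular beam of width b_f.
M_n = T(d − a/2) = 96 × (24.2 − 0.273) = 2297.0 kip·in.
M_n = 2297.0/12 = 191.42 kip·ft.

M_n ≈ 191 kip·ft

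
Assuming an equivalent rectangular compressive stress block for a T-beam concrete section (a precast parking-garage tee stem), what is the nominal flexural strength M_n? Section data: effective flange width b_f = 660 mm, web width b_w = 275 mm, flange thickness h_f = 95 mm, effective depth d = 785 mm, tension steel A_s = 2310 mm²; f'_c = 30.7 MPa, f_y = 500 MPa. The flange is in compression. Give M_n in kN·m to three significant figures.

Tension: T = A_s f_y = 2310 × 500 = 1155000 N.
Try a within the flange: a = T/(0.85 f'_c b_f) = 1155000/(0.85 × 30.7 × 660) = 67.06 mm.
Since a = 67.06 ≤ h_f = 95 mm, the stress block lies entirely in the flange; analyse as a rectangular beam of width b_f.
M_n = T(d − a/2) = 1155000 × (785 − 33.53) = 867.95 × 10⁶ N·mm.
M_n = 867.95 kN·m.

M_n ≈ 868 kN·m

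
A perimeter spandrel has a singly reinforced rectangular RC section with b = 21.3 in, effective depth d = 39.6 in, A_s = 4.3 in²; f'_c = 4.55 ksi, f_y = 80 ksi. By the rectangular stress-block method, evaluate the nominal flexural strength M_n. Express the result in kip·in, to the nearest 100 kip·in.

T = A_s f_y = 4.3 × 80 = 344 kips.
a = T/(0.85 f'_c b) = 344/(0.85 × 4.55 × 21.3) = 4.176 in.
M_n = T(d − a/2) = 344 × (39.6 − 2.088) = 12904.1 kip·in.

M_n ≈ 12900 kip·in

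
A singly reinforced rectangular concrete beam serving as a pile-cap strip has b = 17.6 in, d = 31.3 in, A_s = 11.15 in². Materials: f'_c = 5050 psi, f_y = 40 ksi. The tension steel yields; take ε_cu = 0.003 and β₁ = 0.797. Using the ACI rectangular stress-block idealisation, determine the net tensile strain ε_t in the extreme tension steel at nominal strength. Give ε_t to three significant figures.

ε_t ≈ 0.00968

a = A_s f_y/(0.85 f'_c b) = 5.904 in.
β₁ = 0.797, so c = a/β₁ = 5.904/0.797 = 7.408 in.
From the linear strain diagram with ε_cu = 0.003: ε_t = 0.003 (d − c)/c = 0.003 × (31.3 − 7.408)/7.408 = 0.00968.
Since ε_t ≥ 0.005, the section is tension-controlled.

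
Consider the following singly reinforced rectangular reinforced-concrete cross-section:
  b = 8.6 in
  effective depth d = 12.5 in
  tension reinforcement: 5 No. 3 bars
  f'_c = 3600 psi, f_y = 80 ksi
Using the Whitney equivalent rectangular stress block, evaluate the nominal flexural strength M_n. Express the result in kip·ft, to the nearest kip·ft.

M_n ≈ 43 kip·ft

A_s = 5 × 0.11 = 0.55 in².
T = A_s f_y = 0.55 × 80 = 44 kips.
a = T/(0.85 f'_c b) = 44/(0.85 × 3.6 × 8.6) = 1.672 in.
M_n = T(d − a/2) = 44 × (12.5 − 0.836) = 513.2 kip·in = 513.2/12 = 42.77 kip·ft.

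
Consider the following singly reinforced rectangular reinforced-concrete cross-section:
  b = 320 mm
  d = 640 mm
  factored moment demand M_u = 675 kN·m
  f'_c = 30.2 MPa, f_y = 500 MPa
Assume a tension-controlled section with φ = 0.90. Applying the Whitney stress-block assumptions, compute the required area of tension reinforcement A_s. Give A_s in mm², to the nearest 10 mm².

A_s ≈ 2690 mm²

M_n = M_u/φ = 675/0.90 = 750 kN·m.
With M_n = 0.85 f'_c a b (d − a/2), solve the quadratic for a:
a = d − √(d² − 2M_n/(0.85 f'_c b)) = 640 − √(640² − 2 × 750×10⁶/(0.85 × 30.2 × 320)) = 163.56 mm.
A_s = 0.85 f'_c a b / f_y = 0.85 × 30.2 × 163.56 × 320 / 500 = 2687.1 mm².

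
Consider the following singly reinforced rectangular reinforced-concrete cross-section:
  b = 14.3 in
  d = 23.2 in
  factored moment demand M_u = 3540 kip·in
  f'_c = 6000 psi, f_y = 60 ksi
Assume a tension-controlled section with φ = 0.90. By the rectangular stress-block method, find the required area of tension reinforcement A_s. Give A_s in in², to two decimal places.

A_s ≈ 2.98 in²

M_n = M_u/φ = 3540/0.90 = 3933.33 kip·in.
From M_n = 0.85 f'_c a b (d − a/2):
a = d − √(d² − 2M_n/(0.85 f'_c b)) = 23.2 − √(23.2² − 2 × 3933.33/(0.85 × 6 × 14.3)) = 2.455 in.
A_s = 0.85 f'_c a b / f_y = 0.85 × 6 × 2.455 × 14.3 / 60 = 2.984 in².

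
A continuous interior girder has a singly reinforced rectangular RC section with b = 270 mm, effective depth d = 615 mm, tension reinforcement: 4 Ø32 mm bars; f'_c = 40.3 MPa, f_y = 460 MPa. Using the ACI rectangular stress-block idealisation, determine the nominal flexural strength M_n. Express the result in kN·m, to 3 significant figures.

A_s = 4 × 804 = 3216 mm².
T = A_s f_y = 3216 × 460 = 1479360 N = 1479.36 kN.
From C = T: a = T/(0.85 f'_c b) = 1479360/(0.85 × 40.3 × 270) = 159.95 mm.
M_n = T(d − a/2) = 1479.36 kN × (615 − 79.975) mm = 791.49 kN·m.

M_n ≈ 791 kN·m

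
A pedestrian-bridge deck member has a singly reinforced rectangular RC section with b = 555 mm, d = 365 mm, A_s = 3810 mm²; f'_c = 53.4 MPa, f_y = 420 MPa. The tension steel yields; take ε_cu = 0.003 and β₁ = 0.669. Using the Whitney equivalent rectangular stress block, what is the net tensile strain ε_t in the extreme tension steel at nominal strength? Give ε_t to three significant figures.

ε_t ≈ 0.00853

a = A_s f_y/(0.85 f'_c b) = 63.52 mm.
β₁ = 0.669, so c = a/β₁ = 63.52/0.669 = 94.95 mm.
From the linear strain diagram with ε_cu = 0.003: ε_t = 0.003 (d − c)/c = 0.003 × (365 − 94.95)/94.95 = 0.00853.
Since ε_t ≥ 0.005, the section is tension-controlled.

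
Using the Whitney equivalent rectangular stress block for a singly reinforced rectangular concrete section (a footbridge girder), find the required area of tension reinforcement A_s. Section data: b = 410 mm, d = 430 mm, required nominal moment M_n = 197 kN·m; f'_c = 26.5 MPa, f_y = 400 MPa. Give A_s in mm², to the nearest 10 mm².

A_s ≈ 1220 mm²

With M_n = 0.85 f'_c a b (d − a/2), solve the quadratic for a:
a = d − √(d² − 2M_n/(0.85 f'_c b)) = 430 − √(430² − 2 × 197×10⁶/(0.85 × 26.5 × 410)) = 52.86 mm.
A_s = 0.85 f'_c a b / f_y = 0.85 × 26.5 × 52.86 × 410 / 400 = 1220.4 mm².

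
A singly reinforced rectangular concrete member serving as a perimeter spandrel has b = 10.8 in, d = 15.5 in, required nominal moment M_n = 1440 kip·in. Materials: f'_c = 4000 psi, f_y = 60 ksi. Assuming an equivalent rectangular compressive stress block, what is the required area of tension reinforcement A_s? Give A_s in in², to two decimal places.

A_s ≈ 1.70 in²

From M_n = 0.85 f'_c a b (d − a/2):
a = d − √(d² − 2M_n/(0.85 f'_c b)) = 15.5 − √(15.5² − 2 × 1440/(0.85 × 4 × 10.8)) = 2.779 in.
A_s = 0.85 f'_c a b / f_y = 0.85 × 4 × 2.779 × 10.8 / 60 = 1.701 in².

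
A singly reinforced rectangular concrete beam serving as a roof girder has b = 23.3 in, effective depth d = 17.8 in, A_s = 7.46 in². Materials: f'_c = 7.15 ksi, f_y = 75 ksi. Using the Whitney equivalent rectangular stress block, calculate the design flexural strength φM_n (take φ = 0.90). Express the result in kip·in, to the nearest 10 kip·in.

φM_n ≈ 7970 kip·in

T = A_s f_y = 7.46 × 75 = 559.5 kips.
a = T/(0.85 f'_c b) = 559.5/(0.85 × 7.15 × 23.3) = 3.951 in.
M_n = T(d − a/2) = 559.5 × (17.8 − 1.9755) = 8853.8 kip·in.
φM_n = 0.90 × 8853.8 = 7968.4 kip·in.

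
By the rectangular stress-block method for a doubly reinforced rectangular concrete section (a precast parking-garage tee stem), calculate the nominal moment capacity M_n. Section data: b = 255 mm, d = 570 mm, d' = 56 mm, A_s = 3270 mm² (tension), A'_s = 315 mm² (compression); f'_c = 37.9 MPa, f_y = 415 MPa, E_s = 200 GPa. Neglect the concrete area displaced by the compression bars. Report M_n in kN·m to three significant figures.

M_n ≈ 675 kN·m

Assume both tension and compression steel yield.
Net tension couple steel: A_s − A'_s = 2955 mm².
a = (A_s − A'_s) f_y / (0.85 f'_c b) = 1226325/(0.85 × 37.9 × 255) = 149.28 mm.
c = a/β₁ = 149.28/0.779 = 191.63 mm; ε'_s = 0.003(c − d')/c = 0.0021 ≥ f_y/E_s = 0.0021, so compression steel does yield.
M_n = (A_s − A'_s) f_y (d − a/2) + A'_s f_y (d − d') = [1226325 × (570 − 74.64) + 130725 × (570 − 56)] × 10⁻⁶ = 607.47 + 67.19 = 674.66 kN·m.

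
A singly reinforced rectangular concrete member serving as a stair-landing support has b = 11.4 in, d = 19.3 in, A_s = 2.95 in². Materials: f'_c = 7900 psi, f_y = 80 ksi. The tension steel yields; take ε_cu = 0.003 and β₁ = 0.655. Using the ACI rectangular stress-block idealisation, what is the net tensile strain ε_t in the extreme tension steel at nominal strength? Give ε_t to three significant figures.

a = A_s f_y/(0.85 f'_c b) = 3.083 in.
β₁ = 0.655, so c = a/β₁ = 3.083/0.655 = 4.707 in.
From the linear strain diagram with ε_cu = 0.003: ε_t = 0.003 (d − c)/c = 0.003 × (19.3 − 4.707)/4.707 = 0.00930.
Since ε_t ≥ 0.005, the section is tension-controlled.

ε_t ≈ 0.00930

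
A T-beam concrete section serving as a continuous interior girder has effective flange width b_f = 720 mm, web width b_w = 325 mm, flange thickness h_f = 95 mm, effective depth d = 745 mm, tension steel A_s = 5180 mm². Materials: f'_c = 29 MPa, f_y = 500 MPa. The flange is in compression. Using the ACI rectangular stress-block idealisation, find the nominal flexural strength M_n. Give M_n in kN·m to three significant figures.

M_n ≈ 1710 kN·m

Tension: T = A_s f_y = 5180 × 500 = 2590000 N.
Try a within the flange: a = T/(0.85 f'_c b_f) = 2590000/(0.85 × 29 × 720) = 145.93 mm.
a = 145.93 > h_f = 95 mm: the block extends into the web. Split into flange-overhang and web parts.
C_f = 0.85 f'_c (b_f − b_w) h_f = 0.85 × 29 × (720 − 325) × 95 = 924991 N.
Remaining web compression depth: a_w = (T − C_f)/(0.85 f'_c b_w) = (2590000 − 924991)/(0.85 × 29 × 325) = 207.83 mm.
M_n = C_f(d − h_f/2) + (T − C_f)(d − a_w/2) = 924991 × (745 − 47.5) + 1665009 × (745 − 103.915) = 645.18 + 1067.41 = 1712.59 × 10⁶ N·mm.
M_n = 1712.59 kN·m.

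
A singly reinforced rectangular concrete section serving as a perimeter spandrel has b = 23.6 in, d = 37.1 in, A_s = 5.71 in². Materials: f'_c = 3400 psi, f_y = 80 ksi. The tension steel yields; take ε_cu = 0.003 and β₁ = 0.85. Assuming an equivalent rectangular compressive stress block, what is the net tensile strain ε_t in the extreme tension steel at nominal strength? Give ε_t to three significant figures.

a = A_s f_y/(0.85 f'_c b) = 6.698 in.
β₁ = 0.85, so c = a/β₁ = 6.698/0.85 = 7.880 in.
From the linear strain diagram with ε_cu = 0.003: ε_t = 0.003 (d − c)/c = 0.003 × (37.1 − 7.880)/7.880 = 0.0111.
Since ε_t ≥ 0.005, the section is tension-controlled.

ε_t ≈ 0.0111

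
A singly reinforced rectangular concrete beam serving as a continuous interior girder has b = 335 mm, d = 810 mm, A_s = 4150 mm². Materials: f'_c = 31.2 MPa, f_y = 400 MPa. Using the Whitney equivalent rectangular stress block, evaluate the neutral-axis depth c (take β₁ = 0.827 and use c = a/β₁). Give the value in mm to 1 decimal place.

T = A_s f_y = 4150 × 400 = 1660000 N = 1660 kN.
Setting C = 0.85 f'_c a b equal to T: a = 1660000/(0.85 × 31.2 × 335) = 186.849 mm.
With β₁ = 0.827, c = a/β₁ = 186.849/0.827 = 225.9 mm.

c ≈ 225.9 mm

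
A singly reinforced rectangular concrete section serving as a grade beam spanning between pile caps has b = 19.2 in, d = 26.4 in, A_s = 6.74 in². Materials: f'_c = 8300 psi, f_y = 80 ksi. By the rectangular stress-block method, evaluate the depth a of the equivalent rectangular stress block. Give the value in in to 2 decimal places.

T = A_s f_y = 6.74 × 80 = 539.2 kips.
a = T/(0.85 f'_c b) = 539.2/(0.85 × 8.3 × 19.2) = 3.98 in.

a ≈ 3.98 in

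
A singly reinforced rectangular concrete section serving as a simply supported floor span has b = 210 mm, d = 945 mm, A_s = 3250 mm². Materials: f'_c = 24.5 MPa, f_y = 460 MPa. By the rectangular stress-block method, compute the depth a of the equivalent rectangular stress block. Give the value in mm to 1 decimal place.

a ≈ 341.9 mm

T = A_s f_y = 3250 × 460 = 1495000 N = 1495 kN.
Setting C = 0.85 f'_c a b equal to T: a = 1495000/(0.85 × 24.5 × 210) = 341.9 mm.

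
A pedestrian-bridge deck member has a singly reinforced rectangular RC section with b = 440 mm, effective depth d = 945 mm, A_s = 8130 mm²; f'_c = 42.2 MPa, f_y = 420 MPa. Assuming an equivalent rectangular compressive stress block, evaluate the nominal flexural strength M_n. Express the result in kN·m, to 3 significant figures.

T = A_s f_y = 8130 × 420 = 3414600 N = 3414.6 kN.
From C = T: a = T/(0.85 f'_c b) = 3414600/(0.85 × 42.2 × 440) = 216.35 mm.
M_n = T(d − a/2) = 3414.6 kN × (945 − 108.175) mm = 2857.42 kN·m.

M_n ≈ 2860 kN·m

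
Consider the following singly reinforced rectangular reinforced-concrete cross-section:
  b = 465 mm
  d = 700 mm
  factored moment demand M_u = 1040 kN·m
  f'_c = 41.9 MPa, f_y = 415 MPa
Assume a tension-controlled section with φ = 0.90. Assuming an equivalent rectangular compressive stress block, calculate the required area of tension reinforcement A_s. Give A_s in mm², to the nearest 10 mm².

M_n = M_u/φ = 1040/0.90 = 1155.56 kN·m.
With M_n = 0.85 f'_c a b (d − a/2), solve the quadratic for a:
a = d − √(d² − 2M_n/(0.85 f'_c b)) = 700 − √(700² − 2 × 1155.56×10⁶/(0.85 × 41.9 × 465)) = 108.01 mm.
A_s = 0.85 f'_c a b / f_y = 0.85 × 41.9 × 108.01 × 465 / 415 = 4310.2 mm².

A_s ≈ 4310 mm²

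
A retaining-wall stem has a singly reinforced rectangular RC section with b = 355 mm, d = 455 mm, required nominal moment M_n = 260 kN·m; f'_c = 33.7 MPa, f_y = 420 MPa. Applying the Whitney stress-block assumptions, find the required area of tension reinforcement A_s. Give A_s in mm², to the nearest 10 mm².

With M_n = 0.85 f'_c a b (d − a/2), solve the quadratic for a:
a = d − √(d² − 2M_n/(0.85 f'_c b)) = 455 − √(455² − 2 × 260×10⁶/(0.85 × 33.7 × 355)) = 60.17 mm.
A_s = 0.85 f'_c a b / f_y = 0.85 × 33.7 × 60.17 × 355 / 420 = 1456.8 mm².

A_s ≈ 1460 mm²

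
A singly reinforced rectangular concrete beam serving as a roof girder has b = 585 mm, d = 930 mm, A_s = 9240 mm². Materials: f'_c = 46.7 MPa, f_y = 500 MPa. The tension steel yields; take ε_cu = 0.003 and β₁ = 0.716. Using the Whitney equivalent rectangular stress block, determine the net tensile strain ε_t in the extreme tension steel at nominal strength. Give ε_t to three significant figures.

ε_t ≈ 0.00704

a = A_s f_y/(0.85 f'_c b) = 198.95 mm.
β₁ = 0.716, so c = a/β₁ = 198.95/0.716 = 277.86 mm.
From the linear strain diagram with ε_cu = 0.003: ε_t = 0.003 (d − c)/c = 0.003 × (930 − 277.86)/277.86 = 0.00704.
Since ε_t ≥ 0.005, the section is tension-controlled.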